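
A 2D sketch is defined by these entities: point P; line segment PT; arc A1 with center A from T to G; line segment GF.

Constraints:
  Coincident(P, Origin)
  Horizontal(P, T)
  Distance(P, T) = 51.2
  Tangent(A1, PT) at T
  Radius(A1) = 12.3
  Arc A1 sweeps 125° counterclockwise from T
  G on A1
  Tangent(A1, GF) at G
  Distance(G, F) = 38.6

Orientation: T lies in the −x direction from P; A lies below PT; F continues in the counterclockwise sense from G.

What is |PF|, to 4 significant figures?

64.26

On A1, T sits at bearing 90° from A; a 125° counterclockwise sweep puts G at bearing 215°, so G = A + 12.3·(cos 215°, sin 215°) = (-61.28, -19.35). Since A1 is tangent to GF there, AG ⟂ GF, so GF runs along (−sin 215°, cos 215°); with |GF| = 38.6, F = (-39.14, -50.97). Then |PF| = |F − P| = 64.26.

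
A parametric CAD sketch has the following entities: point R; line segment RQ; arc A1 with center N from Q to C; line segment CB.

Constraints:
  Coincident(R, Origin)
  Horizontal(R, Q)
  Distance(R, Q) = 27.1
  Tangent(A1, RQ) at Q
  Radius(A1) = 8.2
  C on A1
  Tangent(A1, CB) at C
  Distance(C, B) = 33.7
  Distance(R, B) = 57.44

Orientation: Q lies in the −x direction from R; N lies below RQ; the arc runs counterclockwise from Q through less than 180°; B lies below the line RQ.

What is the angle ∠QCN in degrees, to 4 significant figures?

50.37°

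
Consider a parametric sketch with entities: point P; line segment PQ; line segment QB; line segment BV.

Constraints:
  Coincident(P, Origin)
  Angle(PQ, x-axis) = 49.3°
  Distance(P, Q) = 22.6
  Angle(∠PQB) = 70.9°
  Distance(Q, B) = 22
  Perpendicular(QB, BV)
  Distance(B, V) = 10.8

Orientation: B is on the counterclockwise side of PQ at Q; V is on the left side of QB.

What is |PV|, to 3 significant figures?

18.0

∠PQB = 70.9°, so QB runs at 49.3° + (180° − 70.9°) = 158° from the x-axis; with |QB| = 22.0, B = Q + 22.0·(cos 158°, sin 158°) = (-5.72, 25.2). QB ⟂ BV; with |BV| = 10.8 on the left of QB, V = B + 10.8·(-0.368, -0.930) = (-9.69, 15.2). Then |PV| = |V − P| = 18.0.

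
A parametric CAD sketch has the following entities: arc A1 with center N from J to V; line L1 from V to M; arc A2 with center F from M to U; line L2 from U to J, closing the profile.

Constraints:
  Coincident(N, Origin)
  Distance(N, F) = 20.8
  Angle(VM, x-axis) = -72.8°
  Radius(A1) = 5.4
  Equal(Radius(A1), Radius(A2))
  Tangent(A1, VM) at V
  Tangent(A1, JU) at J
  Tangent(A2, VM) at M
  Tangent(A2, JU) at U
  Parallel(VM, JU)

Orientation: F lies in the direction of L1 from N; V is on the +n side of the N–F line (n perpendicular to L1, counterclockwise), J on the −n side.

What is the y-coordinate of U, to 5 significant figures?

-21.467

The slot axis is L1's direction at -72.8°, so u = (cos -72.8°, sin -72.8°) = (0.29571, -0.95528) and n = (−sin -72.8°, cos -72.8°) = (0.95528, 0.29571). N is at the origin and F lies 20.8 along u from N, so F = 20.8·u = (6.1507, -19.870). Tangency of A1 to both parallel lines with radius 5.4 puts V and J at N ± 5.4·n: V = (5.1585, 1.5968), J = (-5.1585, -1.5968). Equal radii place M and U the same way about F: M = F + 5.4·n = (11.309, -18.273), U = F − 5.4·n = (0.99222, -21.467). So U.y = -21.467.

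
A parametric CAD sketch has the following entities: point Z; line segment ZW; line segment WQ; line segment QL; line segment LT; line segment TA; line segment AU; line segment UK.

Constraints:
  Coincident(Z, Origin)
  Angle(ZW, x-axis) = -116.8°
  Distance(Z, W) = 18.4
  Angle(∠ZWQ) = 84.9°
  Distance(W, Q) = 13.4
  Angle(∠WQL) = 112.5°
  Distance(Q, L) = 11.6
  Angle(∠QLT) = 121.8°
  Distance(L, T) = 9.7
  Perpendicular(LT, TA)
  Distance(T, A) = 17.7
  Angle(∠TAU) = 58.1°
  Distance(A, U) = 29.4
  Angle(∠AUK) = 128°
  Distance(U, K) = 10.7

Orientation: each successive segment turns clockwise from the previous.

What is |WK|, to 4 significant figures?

34.37

∠TAU = 58.1° gives AU at 170.5° from the x-axis; with |AU| = 29.4, U = (-31.06, -5.714). ∠AUK = 128.0° gives UK at 118.5° from the x-axis; with |UK| = 10.7, K = (-36.17, 3.689). Then |WK| = |K − W| = 34.37.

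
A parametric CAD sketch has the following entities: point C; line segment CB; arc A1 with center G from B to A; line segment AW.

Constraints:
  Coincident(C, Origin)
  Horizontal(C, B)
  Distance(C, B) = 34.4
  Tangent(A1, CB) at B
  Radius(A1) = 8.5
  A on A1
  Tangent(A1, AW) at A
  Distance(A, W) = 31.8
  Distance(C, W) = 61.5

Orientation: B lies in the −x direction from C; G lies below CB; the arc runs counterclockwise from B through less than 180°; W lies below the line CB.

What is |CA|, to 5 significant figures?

43.374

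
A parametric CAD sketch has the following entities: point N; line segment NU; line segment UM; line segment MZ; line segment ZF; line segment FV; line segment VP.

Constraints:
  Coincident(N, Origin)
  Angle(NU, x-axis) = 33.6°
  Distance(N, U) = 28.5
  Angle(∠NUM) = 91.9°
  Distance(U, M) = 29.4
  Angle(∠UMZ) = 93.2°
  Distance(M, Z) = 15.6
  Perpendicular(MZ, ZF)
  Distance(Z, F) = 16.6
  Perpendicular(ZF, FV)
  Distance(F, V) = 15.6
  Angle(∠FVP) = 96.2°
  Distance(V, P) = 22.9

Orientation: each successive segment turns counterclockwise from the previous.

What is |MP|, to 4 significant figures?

6.644

N is at the origin; NU runs at 33.6° with length 28.5, so U = (23.74, 15.77). ∠NUM = 91.9° gives UM at 121.7° from the x-axis; with |UM| = 29.4, M = (8.289, 40.79). ∠UMZ = 93.2° gives MZ at -151.5° from the x-axis; with |MZ| = 15.6, Z = (-5.420, 33.34). The perpendicularity gives ZF at right angles to MZ, so ZF runs at -61.50°; with |ZF| = 16.6, F = (2.501, 18.75). The perpendicularity gives FV at right angles to ZF, so FV runs at 28.50°; with |FV| = 15.6, V = (16.21, 26.20). ∠FVP = 96.2° gives VP at 112.3° from the x-axis; with |VP| = 22.9, P = (7.521, 47.38). Then |MP| = |P − M| = 6.644.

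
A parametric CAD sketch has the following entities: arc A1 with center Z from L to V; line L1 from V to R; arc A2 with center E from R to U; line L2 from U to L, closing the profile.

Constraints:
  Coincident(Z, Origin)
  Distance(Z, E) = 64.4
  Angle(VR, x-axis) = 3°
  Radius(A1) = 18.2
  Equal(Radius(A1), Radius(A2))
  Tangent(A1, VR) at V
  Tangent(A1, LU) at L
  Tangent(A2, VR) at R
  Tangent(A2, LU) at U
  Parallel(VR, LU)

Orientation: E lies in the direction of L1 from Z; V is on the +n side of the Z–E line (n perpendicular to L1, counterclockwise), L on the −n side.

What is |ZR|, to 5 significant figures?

66.922

The slot axis is L1's direction at 3.0°, so u = (cos 3.0°, sin 3.0°) = (0.99863, 0.052336) and n = (−sin 3.0°, cos 3.0°) = (-0.052336, 0.99863). Z is at the origin and E lies 64.4 along u from Z, so E = 64.4·u = (64.312, 3.3704). Tangency of A1 to both parallel lines with radius 18.2 puts V and L at Z ± 18.2·n: V = (-0.95251, 18.175), L = (0.95251, -18.175). Equal radii place R and U the same way about E: R = E + 18.2·n = (63.359, 21.545), U = E − 18.2·n = (65.264, -14.805). Then |ZR| = |R − Z| = 66.922.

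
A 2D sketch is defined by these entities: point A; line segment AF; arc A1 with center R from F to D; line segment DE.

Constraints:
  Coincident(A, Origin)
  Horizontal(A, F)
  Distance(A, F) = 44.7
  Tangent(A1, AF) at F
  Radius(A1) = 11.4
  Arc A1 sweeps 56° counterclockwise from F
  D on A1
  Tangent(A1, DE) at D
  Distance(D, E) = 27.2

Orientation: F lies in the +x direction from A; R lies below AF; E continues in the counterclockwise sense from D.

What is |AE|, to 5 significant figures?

34.087

On A1, F sits at bearing 90° from R; a 56° counterclockwise sweep puts D at bearing 146°, so D = R + 11.4·(cos 146°, sin 146°) = (35.249, -5.0252). A1 meets DE tangentially, so RD is at right angles to DE, so DE runs along (−sin 146°, cos 146°); with |DE| = 27.2, E = (20.039, -27.575). Then |AE| = |E − A| = 34.087.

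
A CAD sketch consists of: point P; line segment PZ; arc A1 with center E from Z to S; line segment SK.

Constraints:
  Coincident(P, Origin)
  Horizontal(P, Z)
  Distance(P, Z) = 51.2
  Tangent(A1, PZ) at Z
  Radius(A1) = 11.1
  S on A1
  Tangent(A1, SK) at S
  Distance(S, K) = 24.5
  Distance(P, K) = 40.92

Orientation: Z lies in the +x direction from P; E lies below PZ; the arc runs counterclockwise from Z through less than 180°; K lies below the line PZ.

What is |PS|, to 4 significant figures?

41.78

P is at the origin; PZ is horizontal with |PZ| = 51.2 and Z on the +x side, so Z = (51.20, 0.000). The tangent condition forces EZ to be normal to PZ, so E = Z + (0, -11.1) = (51.20, -11.10). Since ES ⟂ SK (tangency), |EK| = √(11.1² + 24.5²) = 26.90 regardless of where S sits on A1. So K lies on both circle(P, 40.92) and circle(E, 26.90); the below-PZ intersection is K = (30.07, -27.75). S is the foot of the tangent from K: S = (41.34, -5.994).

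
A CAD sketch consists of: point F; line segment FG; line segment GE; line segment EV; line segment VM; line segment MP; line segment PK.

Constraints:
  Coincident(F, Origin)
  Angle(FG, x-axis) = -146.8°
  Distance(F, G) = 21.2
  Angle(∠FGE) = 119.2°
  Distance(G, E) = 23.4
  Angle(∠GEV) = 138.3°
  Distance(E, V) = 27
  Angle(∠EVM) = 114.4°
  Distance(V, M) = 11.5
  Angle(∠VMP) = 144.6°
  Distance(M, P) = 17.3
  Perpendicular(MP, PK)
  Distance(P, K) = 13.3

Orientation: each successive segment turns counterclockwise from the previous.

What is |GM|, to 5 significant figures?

49.485

F is at the origin; FG runs at -146.8° with length 21.2, so G = (-17.739, -11.608). ∠FGE = 119.2° gives GE at -86.000° from the x-axis; with |GE| = 23.4, E = (-16.107, -34.951). ∠GEV = 138.3° gives EV at -44.300° from the x-axis; with |EV| = 27.0, V = (3.2166, -53.809). ∠EVM = 114.4° gives VM at 21.300° from the x-axis; with |VM| = 11.5, M = (13.931, -49.631). Then |GM| = |M − G| = 49.485.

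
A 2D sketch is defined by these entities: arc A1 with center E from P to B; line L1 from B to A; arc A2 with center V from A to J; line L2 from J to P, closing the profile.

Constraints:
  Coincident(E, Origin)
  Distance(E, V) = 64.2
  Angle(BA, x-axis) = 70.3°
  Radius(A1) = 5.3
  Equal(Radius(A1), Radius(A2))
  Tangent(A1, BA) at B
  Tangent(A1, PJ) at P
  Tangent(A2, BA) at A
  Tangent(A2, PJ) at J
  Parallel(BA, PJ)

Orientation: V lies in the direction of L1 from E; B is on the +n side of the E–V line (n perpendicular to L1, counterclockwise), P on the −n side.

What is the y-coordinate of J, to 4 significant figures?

58.66

Tangency of A1 to both parallel lines with radius 5.3 puts B and P at E ± 5.3·n: B = (-4.990, 1.787), P = (4.990, -1.787). Equal radii place A and J the same way about V: A = V + 5.3·n = (16.65, 62.23), J = V − 5.3·n = (26.63, 58.66). So J.y = 58.66.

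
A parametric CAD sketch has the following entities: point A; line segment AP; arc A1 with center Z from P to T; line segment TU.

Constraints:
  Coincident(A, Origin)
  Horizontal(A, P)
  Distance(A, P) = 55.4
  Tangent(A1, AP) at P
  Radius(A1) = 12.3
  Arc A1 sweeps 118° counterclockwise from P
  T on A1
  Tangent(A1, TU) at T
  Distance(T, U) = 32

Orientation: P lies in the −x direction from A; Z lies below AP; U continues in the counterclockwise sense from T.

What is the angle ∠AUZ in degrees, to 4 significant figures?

54.85°

A is at the origin; A and P share the same y with |AP| = 55.4 and P on the −x side, so P = (-55.40, 0.000). Since A1 is tangent to AP there, ZP ⟂ AP, so Z = P + (0, -12.3) = (-55.40, -12.30). On A1, P sits at bearing 90° from Z; a 118° counterclockwise sweep puts T at bearing 208°, so T = Z + 12.3·(cos 208°, sin 208°) = (-66.26, -18.07). Tangency of A1 to TU means the radius ZT is perpendicular to TU, so TU runs along (−sin 208°, cos 208°); with |TU| = 32.0, U = (-51.24, -46.33). Then cos ∠AUZ = UA·UZ / (|UA||UZ|), giving 54.85°.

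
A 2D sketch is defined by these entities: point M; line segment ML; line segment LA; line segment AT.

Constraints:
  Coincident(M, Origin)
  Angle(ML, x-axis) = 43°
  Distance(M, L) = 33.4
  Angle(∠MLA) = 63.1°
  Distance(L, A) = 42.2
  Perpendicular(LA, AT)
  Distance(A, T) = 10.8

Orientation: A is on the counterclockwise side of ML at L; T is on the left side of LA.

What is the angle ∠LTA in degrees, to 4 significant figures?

75.64°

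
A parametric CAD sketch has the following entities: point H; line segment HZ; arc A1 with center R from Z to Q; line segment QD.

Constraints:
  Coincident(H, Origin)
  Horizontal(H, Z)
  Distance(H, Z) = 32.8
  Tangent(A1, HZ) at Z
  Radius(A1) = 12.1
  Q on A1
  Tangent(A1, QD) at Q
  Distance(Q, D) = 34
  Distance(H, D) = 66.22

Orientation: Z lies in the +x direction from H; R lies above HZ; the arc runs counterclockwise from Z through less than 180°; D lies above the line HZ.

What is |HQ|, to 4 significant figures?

46.00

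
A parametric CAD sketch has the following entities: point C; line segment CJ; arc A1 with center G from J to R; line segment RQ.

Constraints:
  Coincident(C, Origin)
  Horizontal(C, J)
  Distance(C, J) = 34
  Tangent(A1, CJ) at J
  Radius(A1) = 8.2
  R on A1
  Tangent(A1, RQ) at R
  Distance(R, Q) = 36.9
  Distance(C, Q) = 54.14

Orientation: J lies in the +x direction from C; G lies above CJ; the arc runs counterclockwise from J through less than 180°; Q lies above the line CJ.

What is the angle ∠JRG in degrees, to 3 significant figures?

35.0°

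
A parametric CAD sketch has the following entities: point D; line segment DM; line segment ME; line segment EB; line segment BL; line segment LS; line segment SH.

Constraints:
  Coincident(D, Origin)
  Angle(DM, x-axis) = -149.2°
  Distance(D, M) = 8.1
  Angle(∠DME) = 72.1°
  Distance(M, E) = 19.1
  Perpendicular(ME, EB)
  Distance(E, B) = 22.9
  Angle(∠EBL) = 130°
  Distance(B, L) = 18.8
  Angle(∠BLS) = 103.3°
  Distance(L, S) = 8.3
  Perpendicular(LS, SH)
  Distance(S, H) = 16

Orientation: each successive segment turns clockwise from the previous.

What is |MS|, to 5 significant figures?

30.088

∠EBL = 130.0° gives BL at -37.100° from the x-axis; with |BL| = 18.8, L = (26.095, 8.2425). ∠BLS = 103.3° gives LS at -113.80° from the x-axis; with |LS| = 8.3, S = (22.746, 0.64834). Then |MS| = |S − M| = 30.088.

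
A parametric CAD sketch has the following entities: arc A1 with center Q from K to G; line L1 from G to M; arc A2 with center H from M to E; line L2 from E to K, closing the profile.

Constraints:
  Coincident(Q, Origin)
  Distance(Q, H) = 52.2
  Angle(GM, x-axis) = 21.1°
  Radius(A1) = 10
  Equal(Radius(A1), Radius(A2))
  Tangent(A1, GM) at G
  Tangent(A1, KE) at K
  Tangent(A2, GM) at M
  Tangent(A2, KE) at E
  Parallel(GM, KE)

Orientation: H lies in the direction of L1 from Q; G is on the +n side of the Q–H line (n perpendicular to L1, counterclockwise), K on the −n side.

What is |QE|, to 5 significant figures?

53.149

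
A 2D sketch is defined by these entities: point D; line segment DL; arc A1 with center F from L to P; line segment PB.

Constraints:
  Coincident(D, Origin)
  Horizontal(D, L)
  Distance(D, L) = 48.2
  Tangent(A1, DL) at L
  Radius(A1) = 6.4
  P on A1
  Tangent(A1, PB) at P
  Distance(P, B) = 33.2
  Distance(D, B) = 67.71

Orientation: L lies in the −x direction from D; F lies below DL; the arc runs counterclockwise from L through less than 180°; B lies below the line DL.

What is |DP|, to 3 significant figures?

55.0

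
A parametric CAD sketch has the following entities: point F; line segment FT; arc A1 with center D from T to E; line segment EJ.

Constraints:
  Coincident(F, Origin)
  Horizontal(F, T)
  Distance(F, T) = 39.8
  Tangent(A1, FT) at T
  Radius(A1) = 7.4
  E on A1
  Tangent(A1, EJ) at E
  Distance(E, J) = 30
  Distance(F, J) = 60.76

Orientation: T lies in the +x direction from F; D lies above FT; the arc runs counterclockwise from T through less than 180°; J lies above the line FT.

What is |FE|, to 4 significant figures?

47.74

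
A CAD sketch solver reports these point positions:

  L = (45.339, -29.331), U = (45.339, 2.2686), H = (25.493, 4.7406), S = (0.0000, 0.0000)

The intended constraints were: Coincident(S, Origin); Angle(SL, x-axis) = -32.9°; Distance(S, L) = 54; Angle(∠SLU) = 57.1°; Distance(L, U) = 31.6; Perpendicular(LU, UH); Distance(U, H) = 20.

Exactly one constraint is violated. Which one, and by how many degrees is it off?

Perpendicular(LU, UH) — off by 7.10°.

S = (0.00, 0.00) ✓; SL at -32.90° ✓; |SL| = 54.00 ✓; ∠SLU = 57.10° ✓; |LU| = 31.60 ✓; ∠(LU, UH) = 82.90° ✗; |UH| = 20.00 ✓.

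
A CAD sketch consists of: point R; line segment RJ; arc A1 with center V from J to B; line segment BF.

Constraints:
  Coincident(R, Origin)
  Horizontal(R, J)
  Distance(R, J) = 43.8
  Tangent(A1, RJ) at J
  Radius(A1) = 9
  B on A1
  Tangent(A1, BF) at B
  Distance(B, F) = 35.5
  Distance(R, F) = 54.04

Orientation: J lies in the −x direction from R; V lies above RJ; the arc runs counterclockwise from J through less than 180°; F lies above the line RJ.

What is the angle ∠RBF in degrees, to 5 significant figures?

98.571°

R is at the origin; R and J share the same y with |RJ| = 43.8 and J on the −x side, so J = (-43.800, 0.0000). A1 meets RJ tangentially, so VJ is at right angles to RJ, so V = J + (0, 9) = (-43.800, 9.0000). Since VB ⟂ BF (tangency), |VF| = √(9.0² + 35.5²) = 36.623 regardless of where B sits on A1. So F lies on both circle(R, 54.04) and circle(V, 36.623); the above-RJ intersection is F = (-31.885, 43.631). B is the foot of the tangent from F: B = (-34.831, 8.2532).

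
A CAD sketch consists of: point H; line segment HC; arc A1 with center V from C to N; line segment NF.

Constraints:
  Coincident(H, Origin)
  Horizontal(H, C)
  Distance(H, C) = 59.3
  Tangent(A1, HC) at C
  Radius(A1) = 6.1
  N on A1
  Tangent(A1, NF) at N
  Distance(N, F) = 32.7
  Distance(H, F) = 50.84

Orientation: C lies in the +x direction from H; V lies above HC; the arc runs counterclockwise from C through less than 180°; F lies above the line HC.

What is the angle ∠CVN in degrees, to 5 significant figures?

138.00°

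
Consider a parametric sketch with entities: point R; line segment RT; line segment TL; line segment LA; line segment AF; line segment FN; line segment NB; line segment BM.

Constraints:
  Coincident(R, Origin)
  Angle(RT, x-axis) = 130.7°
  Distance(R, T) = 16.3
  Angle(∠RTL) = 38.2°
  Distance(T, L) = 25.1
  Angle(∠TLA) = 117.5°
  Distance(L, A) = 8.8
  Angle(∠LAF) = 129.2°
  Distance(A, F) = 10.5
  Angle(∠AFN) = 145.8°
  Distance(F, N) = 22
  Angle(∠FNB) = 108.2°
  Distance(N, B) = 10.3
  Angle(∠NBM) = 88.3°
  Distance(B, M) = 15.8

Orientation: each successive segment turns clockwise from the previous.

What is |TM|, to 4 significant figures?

13.98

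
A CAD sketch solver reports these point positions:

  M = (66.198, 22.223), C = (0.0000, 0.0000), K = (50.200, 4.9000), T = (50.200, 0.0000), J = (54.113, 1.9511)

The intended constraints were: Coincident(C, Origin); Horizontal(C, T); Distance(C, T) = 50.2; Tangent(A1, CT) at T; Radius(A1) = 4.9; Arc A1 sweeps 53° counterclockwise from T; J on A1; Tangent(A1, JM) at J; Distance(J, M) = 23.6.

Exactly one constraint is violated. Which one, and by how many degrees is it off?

Tangent(A1, JM) at J — off by 6.20°.

C = (0.00, 0.00) ✓; C.y = 0.00, T.y = 0.00 ✓; |CT| = 50.20 ✓; ∠(KT, TC) = 90.00° ✓; |KT| = 4.900 ✓; bearing(K→J) − bearing(K→T) = 53.00° ✓; |KJ| = 4.900 ✓; ∠(KJ, JM) = 83.80° ✗; |JM| = 23.60 ✓.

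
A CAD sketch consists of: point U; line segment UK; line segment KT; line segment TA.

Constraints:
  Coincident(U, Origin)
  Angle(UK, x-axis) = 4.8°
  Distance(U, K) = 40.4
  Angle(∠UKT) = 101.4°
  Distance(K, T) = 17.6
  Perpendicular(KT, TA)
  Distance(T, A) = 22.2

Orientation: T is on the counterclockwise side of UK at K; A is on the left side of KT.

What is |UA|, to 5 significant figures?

30.943

U is at the origin; UK runs at 4.8° with length 40.4, so K = 40.4·(cos 4.8°, sin 4.8°) = (40.258, 3.3806). ∠UKT = 101.4°, so KT runs at 4.8° + (180° − 101.4°) = 83.400° from the x-axis; with |KT| = 17.6, T = K + 17.6·(cos 83.400°, sin 83.400°) = (42.281, 20.864). The perpendicularity gives TA at right angles to KT; with |TA| = 22.2 on the left of KT, A = T + 22.2·(-0.99337, 0.11494) = (20.228, 23.416). Then |UA| = |A − U| = 30.943.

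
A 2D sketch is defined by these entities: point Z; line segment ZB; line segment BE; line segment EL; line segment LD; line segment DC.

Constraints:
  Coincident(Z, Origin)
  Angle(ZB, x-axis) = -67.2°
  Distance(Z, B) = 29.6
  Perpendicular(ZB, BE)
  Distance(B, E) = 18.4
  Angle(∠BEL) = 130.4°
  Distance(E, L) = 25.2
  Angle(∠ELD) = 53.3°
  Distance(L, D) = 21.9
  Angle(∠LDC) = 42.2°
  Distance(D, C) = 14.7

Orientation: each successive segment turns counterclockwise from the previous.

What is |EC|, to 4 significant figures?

11.10

∠ELD = 53.3° gives LD at -160.9° from the x-axis; with |LD| = 21.9, D = (15.36, -3.303). ∠LDC = 42.2° gives DC at -23.10° from the x-axis; with |DC| = 14.7, C = (28.88, -9.070). Then |EC| = |C − E| = 11.10.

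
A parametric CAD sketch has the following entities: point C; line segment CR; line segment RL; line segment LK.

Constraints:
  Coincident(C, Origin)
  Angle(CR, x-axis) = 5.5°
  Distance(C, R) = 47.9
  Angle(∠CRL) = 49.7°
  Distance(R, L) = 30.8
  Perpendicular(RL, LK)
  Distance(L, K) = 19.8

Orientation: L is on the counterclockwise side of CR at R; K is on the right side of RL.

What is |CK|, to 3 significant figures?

56.3

C is at the origin; CR runs at 5.5° with length 47.9, so R = 47.9·(cos 5.5°, sin 5.5°) = (47.7, 4.59). ∠CRL = 49.7°, so RL runs at 5.5° + (180° − 49.7°) = 136° from the x-axis; with |RL| = 30.8, L = R + 30.8·(cos 136°, sin 136°) = (25.6, 26.1). The perpendicularity gives LK at right angles to RL; with |LK| = 19.8 on the right of RL, K = L + 19.8·(0.697, 0.717) = (39.4, 40.3). Then |CK| = |K − C| = 56.3.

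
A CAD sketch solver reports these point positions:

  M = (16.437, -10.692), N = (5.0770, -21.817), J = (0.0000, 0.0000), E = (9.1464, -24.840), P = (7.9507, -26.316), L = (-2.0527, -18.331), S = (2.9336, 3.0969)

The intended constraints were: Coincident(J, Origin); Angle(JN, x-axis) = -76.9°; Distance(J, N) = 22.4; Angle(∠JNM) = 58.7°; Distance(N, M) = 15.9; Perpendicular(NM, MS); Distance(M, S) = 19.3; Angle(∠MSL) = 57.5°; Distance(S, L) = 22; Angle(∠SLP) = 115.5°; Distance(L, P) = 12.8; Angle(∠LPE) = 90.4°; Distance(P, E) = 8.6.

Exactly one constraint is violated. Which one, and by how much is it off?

Distance(P, E) = 8.6 — off by 6.70.

J = (0.00, 0.00) ✓; JN at -76.90° ✓; |JN| = 22.40 ✓; ∠JNM = 58.70° ✓; |NM| = 15.90 ✓; ∠(NM, MS) = 90.00° ✓; |MS| = 19.30 ✓; ∠MSL = 57.50° ✓; |SL| = 22.00 ✓; ∠SLP = 115.5° ✓; |LP| = 12.80 ✓; ∠LPE = 90.41° ✓; |PE| = 1.900 ✗.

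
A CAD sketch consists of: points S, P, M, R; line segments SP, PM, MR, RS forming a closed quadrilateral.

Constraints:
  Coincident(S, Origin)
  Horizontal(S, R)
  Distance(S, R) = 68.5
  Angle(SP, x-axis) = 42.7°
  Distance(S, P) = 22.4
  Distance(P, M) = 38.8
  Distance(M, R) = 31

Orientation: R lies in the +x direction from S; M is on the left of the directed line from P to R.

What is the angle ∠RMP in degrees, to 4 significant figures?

101.3°

Checks: |PM| = 38.80 ✓; |MR| = 31.00 ✓.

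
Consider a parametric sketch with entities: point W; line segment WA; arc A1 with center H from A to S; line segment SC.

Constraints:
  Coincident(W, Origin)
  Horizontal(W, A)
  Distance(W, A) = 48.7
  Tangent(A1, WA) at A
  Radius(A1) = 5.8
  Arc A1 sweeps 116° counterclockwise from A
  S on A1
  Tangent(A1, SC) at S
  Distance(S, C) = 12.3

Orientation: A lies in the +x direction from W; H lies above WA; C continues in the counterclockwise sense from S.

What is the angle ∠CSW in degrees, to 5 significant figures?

72.796°

W is at the origin; W and A share the same y with |WA| = 48.7 and A on the +x side, so A = (48.700, 0.0000). A1 meets WA tangentially, so HA is at right angles to WA, so H = A + (0, 5.8) = (48.700, 5.8000). On A1, A sits at bearing -90° from H; a 116° counterclockwise sweep puts S at bearing 26°, so S = H + 5.8·(cos 26°, sin 26°) = (53.913, 8.3426). A1 meets SC tangentially, so HS is at right angles to SC, so SC runs along (−sin 26°, cos 26°); with |SC| = 12.3, C = (48.521, 19.398). Then cos ∠CSW = SC·SW / (|SC||SW|), giving 72.796°.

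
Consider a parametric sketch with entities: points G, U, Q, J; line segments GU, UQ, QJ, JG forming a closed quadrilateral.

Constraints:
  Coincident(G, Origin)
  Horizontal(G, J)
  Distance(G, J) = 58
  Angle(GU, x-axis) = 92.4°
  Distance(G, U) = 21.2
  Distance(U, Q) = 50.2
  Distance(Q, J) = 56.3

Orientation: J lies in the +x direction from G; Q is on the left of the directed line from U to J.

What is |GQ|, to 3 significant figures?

65.1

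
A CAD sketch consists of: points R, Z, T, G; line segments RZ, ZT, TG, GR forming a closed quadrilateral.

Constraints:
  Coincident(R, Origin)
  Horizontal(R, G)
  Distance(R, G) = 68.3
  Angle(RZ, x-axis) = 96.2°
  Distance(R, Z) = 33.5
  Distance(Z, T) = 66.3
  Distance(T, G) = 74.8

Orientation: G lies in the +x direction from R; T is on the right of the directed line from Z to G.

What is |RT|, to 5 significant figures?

32.847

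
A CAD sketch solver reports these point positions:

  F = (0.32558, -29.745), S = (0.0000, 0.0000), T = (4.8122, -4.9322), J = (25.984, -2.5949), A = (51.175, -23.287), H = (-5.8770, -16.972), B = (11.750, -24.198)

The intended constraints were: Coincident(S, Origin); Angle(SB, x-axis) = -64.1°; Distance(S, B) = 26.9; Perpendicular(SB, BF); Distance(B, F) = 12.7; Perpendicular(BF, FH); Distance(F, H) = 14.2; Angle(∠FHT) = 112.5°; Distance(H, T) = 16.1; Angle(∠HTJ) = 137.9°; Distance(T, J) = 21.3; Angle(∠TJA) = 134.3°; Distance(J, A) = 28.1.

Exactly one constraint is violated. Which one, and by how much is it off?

Distance(J, A) = 28.1 — off by 4.50.

S = (0.00, 0.00) ✓; SB at -64.10° ✓; |SB| = 26.90 ✓; ∠(SB, BF) = 90.00° ✓; |BF| = 12.70 ✓; ∠(BF, FH) = 90.00° ✓; |FH| = 14.20 ✓; ∠FHT = 112.5° ✓; |HT| = 16.10 ✓; ∠HTJ = 137.9° ✓; |TJ| = 21.30 ✓; ∠TJA = 134.3° ✓; |JA| = 32.60 ✗.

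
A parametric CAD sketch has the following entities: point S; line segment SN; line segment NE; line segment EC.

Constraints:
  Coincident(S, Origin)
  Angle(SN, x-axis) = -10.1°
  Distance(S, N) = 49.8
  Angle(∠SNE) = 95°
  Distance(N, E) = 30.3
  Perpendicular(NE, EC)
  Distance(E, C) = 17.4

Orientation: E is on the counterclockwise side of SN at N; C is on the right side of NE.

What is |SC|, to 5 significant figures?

75.434

∠SNE = 95.0°, so NE runs at -10.1° + (180° − 95.0°) = 74.900° from the x-axis; with |NE| = 30.3, E = N + 30.3·(cos 74.900°, sin 74.900°) = (56.922, 20.521). NE ⟂ EC; with |EC| = 17.4 on the right of NE, C = E + 17.4·(0.96547, -0.26050) = (73.721, 15.988). Then |SC| = |C − S| = 75.434.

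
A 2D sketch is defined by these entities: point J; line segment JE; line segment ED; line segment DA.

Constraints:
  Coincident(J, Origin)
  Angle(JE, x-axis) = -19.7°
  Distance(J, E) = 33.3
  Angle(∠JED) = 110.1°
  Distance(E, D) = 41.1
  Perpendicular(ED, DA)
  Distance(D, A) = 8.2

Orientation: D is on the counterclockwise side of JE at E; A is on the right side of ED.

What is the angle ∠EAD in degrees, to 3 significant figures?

78.7°

J is at the origin; JE runs at -19.7° with length 33.3, so E = 33.3·(cos -19.7°, sin -19.7°) = (31.4, -11.2). ∠JED = 110.1°, so ED runs at -19.7° + (180° − 110.1°) = 50.2° from the x-axis; with |ED| = 41.1, D = E + 41.1·(cos 50.2°, sin 50.2°) = (57.7, 20.4). The perpendicularity gives DA at right angles to ED; with |DA| = 8.2 on the right of ED, A = D + 8.2·(0.768, -0.640) = (64.0, 15.1). Then cos ∠EAD = AE·AD / (|AE||AD|), giving 78.7°.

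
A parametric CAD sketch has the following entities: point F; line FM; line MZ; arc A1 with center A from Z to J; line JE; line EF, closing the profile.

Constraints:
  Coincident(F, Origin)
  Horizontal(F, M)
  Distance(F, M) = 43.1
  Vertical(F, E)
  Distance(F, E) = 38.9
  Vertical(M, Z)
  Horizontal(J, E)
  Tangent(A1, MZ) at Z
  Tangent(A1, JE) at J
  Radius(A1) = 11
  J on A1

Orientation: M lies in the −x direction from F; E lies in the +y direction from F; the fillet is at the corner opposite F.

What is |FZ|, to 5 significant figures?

51.342

The virtual corner opposite F is at (-43.100, 38.900). Tangency of A1 to MZ means the radius AZ is perpendicular to MZ and A1 meets JE tangentially, so AJ is at right angles to JE, with radius 11.0, so the center A sits 11.0 in from both sides at A = (-32.100, 27.900). That places the tangent points at Z = (-43.100, 27.900) on MZ and J = (-32.100, 38.900) on JE. Then |FZ| = |Z − F| = 51.342.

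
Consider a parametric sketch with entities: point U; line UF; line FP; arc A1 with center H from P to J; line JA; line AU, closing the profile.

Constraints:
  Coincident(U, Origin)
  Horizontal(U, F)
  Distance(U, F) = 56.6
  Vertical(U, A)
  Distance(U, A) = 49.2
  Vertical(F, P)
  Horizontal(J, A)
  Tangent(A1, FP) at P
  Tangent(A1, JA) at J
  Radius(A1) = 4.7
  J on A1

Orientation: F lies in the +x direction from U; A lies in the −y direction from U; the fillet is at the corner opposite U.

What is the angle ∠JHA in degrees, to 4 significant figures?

84.83°

The virtual corner opposite U is at (56.60, -49.20). The tangent condition forces HP to be normal to FP and tangency of A1 to JA means the radius HJ is perpendicular to JA, with radius 4.7, so the center H sits 4.7 in from both sides at H = (51.90, -44.50). That places the tangent points at P = (56.60, -44.50) on FP and J = (51.90, -49.20) on JA. Then cos ∠JHA = HJ·HA / (|HJ||HA|), giving 84.83°.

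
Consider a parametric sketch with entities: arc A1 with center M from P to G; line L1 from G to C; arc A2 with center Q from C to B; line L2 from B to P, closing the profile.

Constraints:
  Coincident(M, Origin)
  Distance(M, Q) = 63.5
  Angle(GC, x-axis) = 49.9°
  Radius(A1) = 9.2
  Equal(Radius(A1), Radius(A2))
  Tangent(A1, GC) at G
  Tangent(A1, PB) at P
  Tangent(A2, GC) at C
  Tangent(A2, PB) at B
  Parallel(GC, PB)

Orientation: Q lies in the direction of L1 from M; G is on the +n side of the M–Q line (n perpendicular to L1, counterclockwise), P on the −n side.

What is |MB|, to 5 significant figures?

64.163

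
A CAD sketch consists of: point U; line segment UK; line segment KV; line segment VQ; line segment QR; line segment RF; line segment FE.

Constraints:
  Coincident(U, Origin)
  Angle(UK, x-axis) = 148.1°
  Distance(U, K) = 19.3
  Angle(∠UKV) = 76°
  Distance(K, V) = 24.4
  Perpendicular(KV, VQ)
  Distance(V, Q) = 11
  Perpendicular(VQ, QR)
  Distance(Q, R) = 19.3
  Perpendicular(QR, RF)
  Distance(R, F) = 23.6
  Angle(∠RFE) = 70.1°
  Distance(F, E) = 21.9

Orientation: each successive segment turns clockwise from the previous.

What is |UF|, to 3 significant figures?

31.3

U is at the origin; UK runs at 148.1° with length 19.3, so K = (-16.4, 10.2). ∠UKV = 76.0° gives KV at 44.1° from the x-axis; with |KV| = 24.4, V = (1.14, 27.2). The perpendicularity gives VQ at right angles to KV, so VQ runs at -45.9°; with |VQ| = 11.0, Q = (8.79, 19.3). VQ ⟂ QR, so QR runs at -136°; with |QR| = 19.3, R = (-5.07, 5.85). The perpendicularity gives RF at right angles to QR, so RF runs at 134°; with |RF| = 23.6, F = (-21.5, 22.8). Then |UF| = |F − U| = 31.3.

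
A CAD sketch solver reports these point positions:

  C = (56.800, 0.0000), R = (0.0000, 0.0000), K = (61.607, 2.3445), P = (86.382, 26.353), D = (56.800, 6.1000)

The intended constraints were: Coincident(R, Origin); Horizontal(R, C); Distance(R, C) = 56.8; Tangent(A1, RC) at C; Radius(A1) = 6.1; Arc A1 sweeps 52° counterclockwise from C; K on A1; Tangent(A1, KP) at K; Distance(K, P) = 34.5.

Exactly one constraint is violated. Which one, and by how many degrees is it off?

Tangent(A1, KP) at K — off by 7.90°.

R = (0.00, 0.00) ✓; R.y = 0.00, C.y = 0.00 ✓; |RC| = 56.80 ✓; ∠(DC, CR) = 90.00° ✓; |DC| = 6.100 ✓; bearing(D→K) − bearing(D→C) = 52.00° ✓; |DK| = 6.100 ✓; ∠(DK, KP) = 97.90° ✗; |KP| = 34.50 ✓.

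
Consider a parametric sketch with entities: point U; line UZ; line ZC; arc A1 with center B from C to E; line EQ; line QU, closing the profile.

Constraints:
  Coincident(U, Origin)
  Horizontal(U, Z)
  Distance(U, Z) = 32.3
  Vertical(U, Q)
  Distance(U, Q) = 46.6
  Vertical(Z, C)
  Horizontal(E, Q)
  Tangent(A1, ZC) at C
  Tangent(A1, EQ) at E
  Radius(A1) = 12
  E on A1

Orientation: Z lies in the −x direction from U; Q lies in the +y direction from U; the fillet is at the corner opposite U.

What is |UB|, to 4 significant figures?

40.12

U and Q share the same x with |UQ| = 46.6 and Q on the +y side, so Q = (0.000, 46.60). The virtual corner opposite U is at (-32.30, 46.60). Tangency of A1 to ZC means the radius BC is perpendicular to ZC and A1 meets EQ tangentially, so BE is at right angles to EQ, with radius 12.0, so the center B sits 12.0 in from both sides at B = (-20.30, 34.60). Then |UB| = |B − U| = 40.12.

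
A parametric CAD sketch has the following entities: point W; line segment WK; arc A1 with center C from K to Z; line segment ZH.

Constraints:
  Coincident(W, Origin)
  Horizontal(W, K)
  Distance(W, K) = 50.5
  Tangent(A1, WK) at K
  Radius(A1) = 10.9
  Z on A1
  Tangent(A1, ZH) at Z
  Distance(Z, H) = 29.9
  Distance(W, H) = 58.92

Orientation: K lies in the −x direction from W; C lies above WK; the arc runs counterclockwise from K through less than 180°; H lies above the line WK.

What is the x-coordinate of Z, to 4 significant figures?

-39.63

W is at the origin; WK is horizontal with |WK| = 50.5 and K on the −x side, so K = (-50.50, 0.000). Since A1 is tangent to WK there, CK ⟂ WK, so C = K + (0, 10.9) = (-50.50, 10.90). Since CZ ⟂ ZH (tangency), |CH| = √(10.9² + 29.9²) = 31.82 regardless of where Z sits on A1. So H lies on both circle(W, 58.92) and circle(C, 31.82); the above-WK intersection is H = (-41.81, 41.52). Z is the foot of the tangent from H: Z = (-39.63, 11.69).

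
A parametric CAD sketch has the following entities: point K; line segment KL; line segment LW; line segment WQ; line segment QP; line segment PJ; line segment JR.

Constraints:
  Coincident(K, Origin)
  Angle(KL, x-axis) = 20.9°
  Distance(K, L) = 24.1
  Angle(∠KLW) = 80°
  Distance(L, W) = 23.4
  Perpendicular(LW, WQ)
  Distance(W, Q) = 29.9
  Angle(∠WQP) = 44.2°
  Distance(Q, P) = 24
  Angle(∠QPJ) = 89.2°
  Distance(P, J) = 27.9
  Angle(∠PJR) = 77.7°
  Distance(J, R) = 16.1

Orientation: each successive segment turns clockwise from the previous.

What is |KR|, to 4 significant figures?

35.14

∠QPJ = 89.2° gives PJ at -35.70° from the x-axis; with |PJ| = 27.9, J = (33.97, -16.63). ∠PJR = 77.7° gives JR at -138.0° from the x-axis; with |JR| = 16.1, R = (22.00, -27.40). Then |KR| = |R − K| = 35.14.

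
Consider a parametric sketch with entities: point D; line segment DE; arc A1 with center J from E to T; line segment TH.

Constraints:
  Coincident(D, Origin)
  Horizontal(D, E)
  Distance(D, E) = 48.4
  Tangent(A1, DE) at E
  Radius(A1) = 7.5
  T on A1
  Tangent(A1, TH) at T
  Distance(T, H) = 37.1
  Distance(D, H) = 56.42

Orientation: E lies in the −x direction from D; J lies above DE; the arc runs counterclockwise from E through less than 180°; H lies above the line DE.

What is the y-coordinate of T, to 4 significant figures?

6.528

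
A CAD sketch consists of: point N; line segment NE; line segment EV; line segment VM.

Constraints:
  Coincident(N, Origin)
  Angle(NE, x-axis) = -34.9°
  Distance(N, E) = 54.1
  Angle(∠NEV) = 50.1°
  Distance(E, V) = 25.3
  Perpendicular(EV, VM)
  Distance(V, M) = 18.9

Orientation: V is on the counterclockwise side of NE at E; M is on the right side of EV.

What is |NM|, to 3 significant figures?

61.1

N is at the origin; NE runs at -34.9° with length 54.1, so E = 54.1·(cos -34.9°, sin -34.9°) = (44.4, -31.0). ∠NEV = 50.1°, so EV runs at -34.9° + (180° − 50.1°) = 95.0° from the x-axis; with |EV| = 25.3, V = E + 25.3·(cos 95.0°, sin 95.0°) = (42.2, -5.75). EV is perpendicular to VM; with |VM| = 18.9 on the right of EV, M = V + 18.9·(0.996, 0.0872) = (61.0, -4.10). Then |NM| = |M − N| = 61.1.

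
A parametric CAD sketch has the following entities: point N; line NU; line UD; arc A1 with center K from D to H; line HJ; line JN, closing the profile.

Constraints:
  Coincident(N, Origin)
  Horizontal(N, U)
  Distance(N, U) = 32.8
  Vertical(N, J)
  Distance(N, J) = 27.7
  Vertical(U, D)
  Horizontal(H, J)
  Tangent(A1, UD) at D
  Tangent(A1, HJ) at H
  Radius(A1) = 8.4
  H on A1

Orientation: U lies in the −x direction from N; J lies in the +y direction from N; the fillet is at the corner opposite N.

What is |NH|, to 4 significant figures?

36.91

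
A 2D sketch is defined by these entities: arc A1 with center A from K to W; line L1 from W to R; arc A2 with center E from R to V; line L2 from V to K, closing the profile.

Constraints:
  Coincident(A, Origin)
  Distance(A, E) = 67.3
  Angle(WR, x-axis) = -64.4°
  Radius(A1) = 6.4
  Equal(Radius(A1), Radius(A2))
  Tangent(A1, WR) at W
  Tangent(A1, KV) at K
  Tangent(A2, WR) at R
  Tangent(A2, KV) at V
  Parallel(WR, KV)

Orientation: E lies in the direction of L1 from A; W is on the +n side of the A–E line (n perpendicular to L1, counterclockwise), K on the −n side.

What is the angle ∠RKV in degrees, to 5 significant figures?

10.769°

The slot axis is L1's direction at -64.4°, so u = (cos -64.4°, sin -64.4°) = (0.43209, -0.90183) and n = (−sin -64.4°, cos -64.4°) = (0.90183, 0.43209). A is at the origin and E lies 67.3 along u from A, so E = 67.3·u = (29.079, -60.693). Tangency of A1 to both parallel lines with radius 6.4 puts W and K at A ± 6.4·n: W = (5.7717, 2.7653), K = (-5.7717, -2.7653). Equal radii place R and V the same way about E: R = E + 6.4·n = (34.851, -57.928), V = E − 6.4·n = (23.308, -63.459). Then cos ∠RKV = KR·KV / (|KR||KV|), giving 10.769°.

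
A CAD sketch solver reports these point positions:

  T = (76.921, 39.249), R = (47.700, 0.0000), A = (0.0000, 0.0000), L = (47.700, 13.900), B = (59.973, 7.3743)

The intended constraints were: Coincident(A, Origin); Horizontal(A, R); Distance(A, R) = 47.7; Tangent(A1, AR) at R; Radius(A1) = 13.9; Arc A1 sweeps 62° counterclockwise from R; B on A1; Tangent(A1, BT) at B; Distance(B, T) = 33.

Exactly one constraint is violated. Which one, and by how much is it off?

Distance(B, T) = 33 — off by 3.10.

A = (0.00, 0.00) ✓; A.y = 0.00, R.y = 0.00 ✓; |AR| = 47.70 ✓; ∠(LR, RA) = 90.00° ✓; |LR| = 13.90 ✓; bearing(L→B) − bearing(L→R) = 62.00° ✓; |LB| = 13.90 ✓; ∠(LB, BT) = 90.00° ✓; |BT| = 36.10 ✗.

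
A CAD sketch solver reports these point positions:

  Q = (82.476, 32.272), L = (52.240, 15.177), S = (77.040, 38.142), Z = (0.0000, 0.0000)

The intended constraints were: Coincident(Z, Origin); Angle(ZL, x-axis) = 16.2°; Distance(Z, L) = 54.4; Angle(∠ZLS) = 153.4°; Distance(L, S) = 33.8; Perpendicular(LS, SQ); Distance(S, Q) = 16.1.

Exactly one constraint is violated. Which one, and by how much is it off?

Distance(S, Q) = 16.1 — off by 8.10.

Z = (0.00, 0.00) ✓; ZL at 16.20° ✓; |ZL| = 54.40 ✓; ∠ZLS = 153.4° ✓; |LS| = 33.80 ✓; ∠(LS, SQ) = 90.00° ✓; |SQ| = 8.000 ✗.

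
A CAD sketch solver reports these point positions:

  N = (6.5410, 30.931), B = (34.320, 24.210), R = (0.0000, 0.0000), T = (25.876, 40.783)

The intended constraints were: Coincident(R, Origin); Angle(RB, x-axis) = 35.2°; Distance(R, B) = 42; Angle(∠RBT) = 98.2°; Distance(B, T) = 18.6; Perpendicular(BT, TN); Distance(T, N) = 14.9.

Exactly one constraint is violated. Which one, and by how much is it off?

Distance(T, N) = 14.9 — off by 6.80.

R = (0.00, 0.00) ✓; RB at 35.20° ✓; |RB| = 42.00 ✓; ∠RBT = 98.20° ✓; |BT| = 18.60 ✓; ∠(BT, TN) = 90.00° ✓; |TN| = 21.70 ✗.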